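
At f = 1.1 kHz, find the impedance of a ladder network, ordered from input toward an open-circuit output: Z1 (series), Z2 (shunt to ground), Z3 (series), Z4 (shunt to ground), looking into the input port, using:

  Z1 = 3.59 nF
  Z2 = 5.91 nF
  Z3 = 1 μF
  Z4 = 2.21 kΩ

Step 1 — Angular frequency: ω = 2π·f = 2π·1100 = 6912 rad/s.
Step 2 — Component impedances:
  Z1: Z = 1/(jωC) = -j/(ω·C) = 0 - j4.03e+04 Ω
  Z2: Z = 1/(jωC) = -j/(ω·C) = 0 - j2.448e+04 Ω
  Z3: Z = 1/(jωC) = -j/(ω·C) = 0 - j144.7 Ω
  Z4: Z = R = 2210 Ω
Step 3 — Ladder network (open output): work backward from the far end, alternating series and parallel combinations. Z_in = 2167 - j4.064e+04 Ω = 4.07e+04∠-86.9° Ω.

Z = 2167 - j4.064e+04 Ω = 4.07e+04∠-86.9° Ω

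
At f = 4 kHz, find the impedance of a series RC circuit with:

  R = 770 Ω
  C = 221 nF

Step 1 — Angular frequency: ω = 2π·f = 2π·4000 = 2.513e+04 rad/s.
Step 2 — Component impedances:
  R: Z = R = 770 Ω
  C: Z = 1/(jωC) = -j/(ω·C) = 0 - j180 Ω
Step 3 — Series combination: Z_total = R + C = 770 - j180 Ω = 790.8∠-13.2° Ω.

Z = 770 - j180 Ω = 790.8∠-13.2° Ω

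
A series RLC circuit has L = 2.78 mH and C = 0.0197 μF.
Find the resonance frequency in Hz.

Step 1 — Resonance condition Im(Z)=0 gives ω₀ = 1/√(LC).
Step 2 — ω₀ = 1/√(0.00278·1.97e-08) = 1.351e+05 rad/s.
Step 3 — f₀ = ω₀/(2π) = 2.151e+04 Hz.

f₀ = 2.151e+04 Hz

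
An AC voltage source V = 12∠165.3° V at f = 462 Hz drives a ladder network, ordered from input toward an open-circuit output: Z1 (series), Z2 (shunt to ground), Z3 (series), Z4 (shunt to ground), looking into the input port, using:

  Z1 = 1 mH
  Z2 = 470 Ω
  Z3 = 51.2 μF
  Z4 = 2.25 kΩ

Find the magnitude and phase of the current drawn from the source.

Step 1 — Angular frequency: ω = 2π·f = 2π·462 = 2903 rad/s.
Step 2 — Component impedances:
  Z1: Z = jωL = j·2903·0.001 = 0 + j2.903 Ω
  Z2: Z = R = 470 Ω
  Z3: Z = 1/(jωC) = -j/(ω·C) = 0 - j6.728 Ω
  Z4: Z = R = 2250 Ω
Step 3 — Ladder network (open output): work backward from the far end, alternating series and parallel combinations. Z_in = 388.8 + j2.702 Ω = 388.8∠0.4° Ω.
Step 4 — Source phasor: V = 12∠165.3° V = -11.61 + j3.045 V.
Step 5 — Ohm's law: I = V / Z_total = (-11.61 + j3.045) / (388.8 + j2.702) = -0.0298 + j0.008039 A.
Step 6 — Convert to polar: |I| = 0.03086 A, ∠I = 164.9°.

I = 0.03086∠164.9° A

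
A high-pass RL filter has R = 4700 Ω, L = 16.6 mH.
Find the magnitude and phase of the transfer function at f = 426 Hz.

Step 1 — Angular frequency: ω = 2π·426 = 2677 rad/s.
Step 2 — Transfer function: H(jω) = jωL/(R + jωL).
Step 3 — Numerator jωL = j·44.43; denominator R + jωL = 4700 + j44.43.
Step 4 — H = 8.936e-05 + j0.009453.
Step 5 — Magnitude: |H| = 0.009453 (-40.5 dB); phase: φ = 89.5°.

|H| = 0.009453 (-40.5 dB), φ = 89.5°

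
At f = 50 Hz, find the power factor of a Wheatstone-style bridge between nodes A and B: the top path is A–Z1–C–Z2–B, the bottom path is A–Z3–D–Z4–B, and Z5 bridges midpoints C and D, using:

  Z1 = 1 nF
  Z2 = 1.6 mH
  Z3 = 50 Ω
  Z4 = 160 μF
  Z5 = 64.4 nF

Step 1 — Angular frequency: ω = 2π·f = 2π·50 = 314.2 rad/s.
Step 2 — Component impedances:
  Z1: Z = 1/(jωC) = -j/(ω·C) = 0 - j3.183e+06 Ω
  Z2: Z = jωL = j·314.2·0.0016 = 0 + j0.5027 Ω
  Z3: Z = R = 50 Ω
  Z4: Z = 1/(jωC) = -j/(ω·C) = 0 - j19.89 Ω
  Z5: Z = 1/(jωC) = -j/(ω·C) = 0 - j4.943e+04 Ω
Step 3 — Bridge requires nodal analysis (the Z5 bridge couples midpoints C and D, so the two paths cannot be reduced to a simple series/parallel combination). Setting node B to ground and injecting 1 A at node A, the 3-node admittance system at A, C, D solves to V_A = Z_AB = 50 - j19.89 Ω = 53.81∠-21.7° Ω.
Step 4 — Power factor: PF = cos(φ) = Re(Z)/|Z| = 50/53.81 = 0.9292.
Step 5 — Type: Im(Z) = -19.89 ⇒ leading (phase φ = -21.7°).

PF = 0.9292 (leading, φ = -21.7°)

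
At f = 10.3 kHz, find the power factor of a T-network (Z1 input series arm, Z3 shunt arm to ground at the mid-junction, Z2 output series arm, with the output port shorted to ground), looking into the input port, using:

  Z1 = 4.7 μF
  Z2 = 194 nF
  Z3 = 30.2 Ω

Step 1 — Angular frequency: ω = 2π·f = 2π·1.03e+04 = 6.472e+04 rad/s.
Step 2 — Component impedances:
  Z1: Z = 1/(jωC) = -j/(ω·C) = 0 - j3.288 Ω
  Z2: Z = 1/(jωC) = -j/(ω·C) = 0 - j79.65 Ω
  Z3: Z = R = 30.2 Ω
Step 3 — With the output port shorted to ground, the output series arm Z2 runs from the junction to ground; the shunt arm Z3 also runs from the junction to ground. They appear in parallel: Z3 || Z2 = 26.4 - j10.01 Ω.
Step 4 — Series with input arm Z1: Z_in = Z1 + (Z3 || Z2) = 26.4 - j13.3 Ω = 29.56∠-26.7° Ω.
Step 5 — Power factor: PF = cos(φ) = Re(Z)/|Z| = 26.4/29.56 = 0.8931.
Step 6 — Type: Im(Z) = -13.3 ⇒ leading (phase φ = -26.7°).

PF = 0.8931 (leading, φ = -26.7°)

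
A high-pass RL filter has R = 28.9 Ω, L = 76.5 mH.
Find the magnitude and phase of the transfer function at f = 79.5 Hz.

Step 1 — Angular frequency: ω = 2π·79.5 = 499.5 rad/s.
Step 2 — Transfer function: H(jω) = jωL/(R + jωL).
Step 3 — Numerator jωL = j·38.21; denominator R + jωL = 28.9 + j38.21.
Step 4 — H = 0.6361 + j0.4811.
Step 5 — Magnitude: |H| = 0.7976 (-2.0 dB); phase: φ = 37.1°.

|H| = 0.7976 (-2.0 dB), φ = 37.1°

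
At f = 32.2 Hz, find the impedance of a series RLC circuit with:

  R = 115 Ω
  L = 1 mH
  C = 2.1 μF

Step 1 — Angular frequency: ω = 2π·f = 2π·32.2 = 202.3 rad/s.
Step 2 — Component impedances:
  R: Z = R = 115 Ω
  L: Z = jωL = j·202.3·0.001 = 0 + j0.2023 Ω
  C: Z = 1/(jωC) = -j/(ω·C) = 0 - j2354 Ω
Step 3 — Series combination: Z_total = R + L + C = 115 - j2353 Ω = 2356∠-87.2° Ω.

Z = 115 - j2353 Ω = 2356∠-87.2° Ω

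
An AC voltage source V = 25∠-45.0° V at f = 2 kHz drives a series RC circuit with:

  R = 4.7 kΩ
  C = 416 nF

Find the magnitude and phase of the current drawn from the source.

Step 1 — Angular frequency: ω = 2π·f = 2π·2000 = 1.257e+04 rad/s.
Step 2 — Component impedances:
  R: Z = R = 4700 Ω
  C: Z = 1/(jωC) = -j/(ω·C) = 0 - j191.3 Ω
Step 3 — Series combination: Z_total = R + C = 4700 - j191.3 Ω = 4704∠-2.3° Ω.
Step 4 — Source phasor: V = 25∠-45.0° V = 17.68 - j17.68 V.
Step 5 — Ohm's law: I = V / Z_total = (17.68 - j17.68) / (4700 - j191.3) = 0.003908 - j0.003602 A.
Step 6 — Convert to polar: |I| = 0.005315 A, ∠I = -42.7°.

I = 0.005315∠-42.7° A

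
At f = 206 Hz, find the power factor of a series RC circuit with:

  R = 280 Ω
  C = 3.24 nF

Step 1 — Angular frequency: ω = 2π·f = 2π·206 = 1294 rad/s.
Step 2 — Component impedances:
  R: Z = R = 280 Ω
  C: Z = 1/(jωC) = -j/(ω·C) = 0 - j2.385e+05 Ω
Step 3 — Series combination: Z_total = R + C = 280 - j2.385e+05 Ω = 2.385e+05∠-89.9° Ω.
Step 4 — Power factor: PF = cos(φ) = Re(Z)/|Z| = 280/2.385e+05 = 0.001174.
Step 5 — Type: Im(Z) = -2.385e+05 ⇒ leading (phase φ = -89.9°).

PF = 0.001174 (leading, φ = -89.9°)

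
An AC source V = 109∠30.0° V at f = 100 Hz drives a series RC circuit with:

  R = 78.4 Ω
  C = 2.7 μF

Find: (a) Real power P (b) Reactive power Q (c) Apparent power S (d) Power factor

Step 1 — Angular frequency: ω = 2π·f = 2π·100 = 628.3 rad/s.
Step 2 — Component impedances:
  R: Z = R = 78.4 Ω
  C: Z = 1/(jωC) = -j/(ω·C) = 0 - j589.5 Ω
Step 3 — Series combination: Z_total = R + C = 78.4 - j589.5 Ω = 594.7∠-82.4° Ω.
Step 4 — Source phasor: V = 109∠30.0° V = 94.4 + j54.5 V.
Step 5 — Current: I = V / Z = -0.06992 + j0.1694 A = 0.1833∠112.4° A.
Step 6 — Complex power: S = V·I* = 2.634 - j19.81 VA.
Step 7 — Real power: P = Re(S) = 2.634 W.
Step 8 — Reactive power: Q = Im(S) = -19.81 VAR.
Step 9 — Apparent power: |S| = 19.98 VA.
Step 10 — Power factor: PF = P/|S| = 0.1318 (leading).

(a) P = 2.634 W  (b) Q = -19.81 VAR  (c) S = 19.98 VA  (d) PF = 0.1318 (leading)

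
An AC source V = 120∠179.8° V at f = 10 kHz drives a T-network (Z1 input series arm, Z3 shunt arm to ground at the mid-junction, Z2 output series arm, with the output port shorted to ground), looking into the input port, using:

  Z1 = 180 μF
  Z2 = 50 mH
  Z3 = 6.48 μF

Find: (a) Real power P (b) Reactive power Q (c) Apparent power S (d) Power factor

Step 1 — Angular frequency: ω = 2π·f = 2π·1e+04 = 6.283e+04 rad/s.
Step 2 — Component impedances:
  Z1: Z = 1/(jωC) = -j/(ω·C) = 0 - j0.08842 Ω
  Z2: Z = jωL = j·6.283e+04·0.05 = 0 + j3142 Ω
  Z3: Z = 1/(jωC) = -j/(ω·C) = 0 - j2.456 Ω
Step 3 — With the output port shorted to ground, the output series arm Z2 runs from the junction to ground; the shunt arm Z3 also runs from the junction to ground. They appear in parallel: Z3 || Z2 = 0 - j2.458 Ω.
Step 4 — Series with input arm Z1: Z_in = Z1 + (Z3 || Z2) = 0 - j2.546 Ω = 2.546∠-90.0° Ω.
Step 5 — Source phasor: V = 120∠179.8° V = -120 + j0.4189 V.
Step 6 — Current: I = V / Z = -0.1645 - j47.12 A = 47.12∠-90.2° A.
Step 7 — Complex power: S = V·I* = 0 - j5655 VA.
Step 8 — Real power: P = Re(S) = 0 W.
Step 9 — Reactive power: Q = Im(S) = -5655 VAR.
Step 10 — Apparent power: |S| = 5655 VA.
Step 11 — Power factor: PF = P/|S| = 0 (leading).

(a) P = 0 W  (b) Q = -5655 VAR  (c) S = 5655 VA  (d) PF = 0 (leading)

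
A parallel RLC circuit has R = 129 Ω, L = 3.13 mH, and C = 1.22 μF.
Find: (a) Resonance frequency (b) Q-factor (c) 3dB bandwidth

Step 1 — Resonance: ω₀ = 1/√(LC) = 1/√(0.00313·1.22e-06) = 1.618e+04 rad/s.
Step 2 — f₀ = ω₀/(2π) = 2576 Hz.
Step 3 — Parallel Q: Q = R/(ω₀L) = 129/(1.618e+04·0.00313) = 2.547.
Step 4 — Bandwidth: Δω = ω₀/Q = 6354 rad/s; BW = Δω/(2π) = 1011 Hz.

(a) f₀ = 2576 Hz  (b) Q = 2.547  (c) BW = 1011 Hz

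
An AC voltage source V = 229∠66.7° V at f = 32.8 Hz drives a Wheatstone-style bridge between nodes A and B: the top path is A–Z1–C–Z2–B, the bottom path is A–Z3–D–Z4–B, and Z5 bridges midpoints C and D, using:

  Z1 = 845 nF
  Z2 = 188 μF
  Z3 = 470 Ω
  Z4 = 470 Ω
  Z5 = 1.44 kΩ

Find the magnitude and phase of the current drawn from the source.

Step 1 — Angular frequency: ω = 2π·f = 2π·32.8 = 206.1 rad/s.
Step 2 — Component impedances:
  Z1: Z = 1/(jωC) = -j/(ω·C) = 0 - j5742 Ω
  Z2: Z = 1/(jωC) = -j/(ω·C) = 0 - j25.81 Ω
  Z3: Z = R = 470 Ω
  Z4: Z = R = 470 Ω
  Z5: Z = R = 1440 Ω
Step 3 — Bridge requires nodal analysis (the Z5 bridge couples midpoints C and D, so the two paths cannot be reduced to a simple series/parallel combination). Setting node B to ground and injecting 1 A at node A, the 3-node admittance system at A, C, D solves to V_A = Z_AB = 809.1 - j117.4 Ω = 817.6∠-8.3° Ω.
Step 4 — Source phasor: V = 229∠66.7° V = 90.58 + j210.3 V.
Step 5 — Ohm's law: I = V / Z_total = (90.58 + j210.3) / (809.1 - j117.4) = 0.0727 + j0.2705 A.
Step 6 — Convert to polar: |I| = 0.2801 A, ∠I = 75.0°.

I = 0.2801∠75.0° A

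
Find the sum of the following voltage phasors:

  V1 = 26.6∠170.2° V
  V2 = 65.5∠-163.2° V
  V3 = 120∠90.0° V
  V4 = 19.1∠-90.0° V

Step 1 — Convert each phasor to rectangular form:
  V1 = 26.6·(cos(170.2°) + j·sin(170.2°)) = -26.21 + j4.528 V
  V2 = 65.5·(cos(-163.2°) + j·sin(-163.2°)) = -62.7 - j18.93 V
  V3 = 120·(cos(90.0°) + j·sin(90.0°)) = 0 + j120 V
  V4 = 19.1·(cos(-90.0°) + j·sin(-90.0°)) = 0 - j19.1 V
Step 2 — Sum components: V_total = -88.92 + j86.5 V.
Step 3 — Convert to polar: |V_total| = 124 V, ∠V_total = 135.8°.

V_total = 124∠135.8° V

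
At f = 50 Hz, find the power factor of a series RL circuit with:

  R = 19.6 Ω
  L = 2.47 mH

Step 1 — Angular frequency: ω = 2π·f = 2π·50 = 314.2 rad/s.
Step 2 — Component impedances:
  R: Z = R = 19.6 Ω
  L: Z = jωL = j·314.2·0.00247 = 0 + j0.776 Ω
Step 3 — Series combination: Z_total = R + L = 19.6 + j0.776 Ω = 19.62∠2.3° Ω.
Step 4 — Power factor: PF = cos(φ) = Re(Z)/|Z| = 19.6/19.615 = 0.9992.
Step 5 — Type: Im(Z) = 0.776 ⇒ lagging (phase φ = 2.3°).

PF = 0.9992 (lagging, φ = 2.3°)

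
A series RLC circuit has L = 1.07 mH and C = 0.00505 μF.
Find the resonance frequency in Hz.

Step 1 — Resonance condition Im(Z)=0 gives ω₀ = 1/√(LC).
Step 2 — ω₀ = 1/√(0.00107·5.05e-09) = 4.302e+05 rad/s.
Step 3 — f₀ = ω₀/(2π) = 6.847e+04 Hz.

f₀ = 6.847e+04 Hz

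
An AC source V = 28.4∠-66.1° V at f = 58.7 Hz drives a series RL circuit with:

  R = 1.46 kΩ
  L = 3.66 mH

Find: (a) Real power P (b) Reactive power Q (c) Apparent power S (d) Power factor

Step 1 — Angular frequency: ω = 2π·f = 2π·58.7 = 368.8 rad/s.
Step 2 — Component impedances:
  R: Z = R = 1460 Ω
  L: Z = jωL = j·368.8·0.00366 = 0 + j1.35 Ω
Step 3 — Series combination: Z_total = R + L = 1460 + j1.35 Ω = 1460∠0.1° Ω.
Step 4 — Source phasor: V = 28.4∠-66.1° V = 11.51 - j25.96 V.
Step 5 — Current: I = V / Z = 0.007864 - j0.01779 A = 0.01945∠-66.2° A.
Step 6 — Complex power: S = V·I* = 0.5524 + j0.0005108 VA.
Step 7 — Real power: P = Re(S) = 0.5524 W.
Step 8 — Reactive power: Q = Im(S) = 0.0005108 VAR.
Step 9 — Apparent power: |S| = 0.5524 VA.
Step 10 — Power factor: PF = P/|S| = 1 (lagging).

(a) P = 0.5524 W  (b) Q = 0.0005108 VAR  (c) S = 0.5524 VA  (d) PF = 1 (lagging)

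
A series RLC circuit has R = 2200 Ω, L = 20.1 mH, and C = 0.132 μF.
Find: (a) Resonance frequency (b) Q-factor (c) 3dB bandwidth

Step 1 — Resonance condition Im(Z)=0 gives ω₀ = 1/√(LC).
Step 2 — ω₀ = 1/√(0.0201·1.32e-07) = 1.941e+04 rad/s.
Step 3 — f₀ = ω₀/(2π) = 3090 Hz.
Step 4 — Series Q: Q = ω₀L/R = 1.941e+04·0.0201/2200 = 0.1774.
Step 5 — 3dB bandwidth: Δω = ω₀/Q = 1.095e+05 rad/s; BW = Δω/(2π) = 1.742e+04 Hz.

(a) f₀ = 3090 Hz  (b) Q = 0.1774  (c) BW = 1.742e+04 Hz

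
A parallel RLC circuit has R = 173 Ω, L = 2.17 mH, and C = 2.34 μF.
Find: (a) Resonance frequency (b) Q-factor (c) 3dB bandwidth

Step 1 — Resonance: ω₀ = 1/√(LC) = 1/√(0.00217·2.34e-06) = 1.403e+04 rad/s.
Step 2 — f₀ = ω₀/(2π) = 2233 Hz.
Step 3 — Parallel Q: Q = R/(ω₀L) = 173/(1.403e+04·0.00217) = 5.681.
Step 4 — Bandwidth: Δω = ω₀/Q = 2470 rad/s; BW = Δω/(2π) = 393.1 Hz.

(a) f₀ = 2233 Hz  (b) Q = 5.681  (c) BW = 393.1 Hz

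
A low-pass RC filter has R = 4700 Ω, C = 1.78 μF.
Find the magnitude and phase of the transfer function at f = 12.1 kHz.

Step 1 — Angular frequency: ω = 2π·1.21e+04 = 7.603e+04 rad/s.
Step 2 — Transfer function: H(jω) = 1/(1 + jωRC).
Step 3 — Denominator: 1 + jωRC = 1 + j·7.603e+04·4700·1.78e-06 = 1 + j636.
Step 4 — H = 2.472e-06 - j0.001572.
Step 5 — Magnitude: |H| = 0.001572 (-56.1 dB); phase: φ = -89.9°.

|H| = 0.001572 (-56.1 dB), φ = -89.9°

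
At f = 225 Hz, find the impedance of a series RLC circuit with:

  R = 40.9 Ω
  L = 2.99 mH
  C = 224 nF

Step 1 — Angular frequency: ω = 2π·f = 2π·225 = 1414 rad/s.
Step 2 — Component impedances:
  R: Z = R = 40.9 Ω
  L: Z = jωL = j·1414·0.00299 = 0 + j4.227 Ω
  C: Z = 1/(jωC) = -j/(ω·C) = 0 - j3158 Ω
Step 3 — Series combination: Z_total = R + L + C = 40.9 - j3154 Ω = 3154∠-89.3° Ω.

Z = 40.9 - j3154 Ω = 3154∠-89.3° Ω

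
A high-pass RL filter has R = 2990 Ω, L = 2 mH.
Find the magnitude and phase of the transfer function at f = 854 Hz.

Step 1 — Angular frequency: ω = 2π·854 = 5366 rad/s.
Step 2 — Transfer function: H(jω) = jωL/(R + jωL).
Step 3 — Numerator jωL = j·10.73; denominator R + jωL = 2990 + j10.73.
Step 4 — H = 1.288e-05 + j0.003589.
Step 5 — Magnitude: |H| = 0.003589 (-48.9 dB); phase: φ = 89.8°.

|H| = 0.003589 (-48.9 dB), φ = 89.8°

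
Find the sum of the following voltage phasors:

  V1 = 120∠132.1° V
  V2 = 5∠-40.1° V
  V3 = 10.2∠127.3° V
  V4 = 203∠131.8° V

Step 1 — Convert each phasor to rectangular form:
  V1 = 120·(cos(132.1°) + j·sin(132.1°)) = -80.45 + j89.04 V
  V2 = 5·(cos(-40.1°) + j·sin(-40.1°)) = 3.825 - j3.221 V
  V3 = 10.2·(cos(127.3°) + j·sin(127.3°)) = -6.181 + j8.114 V
  V4 = 203·(cos(131.8°) + j·sin(131.8°)) = -135.3 + j151.3 V
Step 2 — Sum components: V_total = -218.1 + j245.3 V.
Step 3 — Convert to polar: |V_total| = 328.2 V, ∠V_total = 131.6°.

V_total = 328.2∠131.6° V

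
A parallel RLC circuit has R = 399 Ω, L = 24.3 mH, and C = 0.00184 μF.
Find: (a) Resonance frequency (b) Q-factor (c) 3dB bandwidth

Step 1 — Resonance: ω₀ = 1/√(LC) = 1/√(0.0243·1.84e-09) = 1.496e+05 rad/s.
Step 2 — f₀ = ω₀/(2π) = 2.38e+04 Hz.
Step 3 — Parallel Q: Q = R/(ω₀L) = 399/(1.496e+05·0.0243) = 0.1098.
Step 4 — Bandwidth: Δω = ω₀/Q = 1.362e+06 rad/s; BW = Δω/(2π) = 2.168e+05 Hz.

(a) f₀ = 2.38e+04 Hz  (b) Q = 0.1098  (c) BW = 2.168e+05 Hz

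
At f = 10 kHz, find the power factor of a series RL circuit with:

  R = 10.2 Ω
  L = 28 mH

Step 1 — Angular frequency: ω = 2π·f = 2π·1e+04 = 6.283e+04 rad/s.
Step 2 — Component impedances:
  R: Z = R = 10.2 Ω
  L: Z = jωL = j·6.283e+04·0.028 = 0 + j1759 Ω
Step 3 — Series combination: Z_total = R + L = 10.2 + j1759 Ω = 1759∠89.7° Ω.
Step 4 — Power factor: PF = cos(φ) = Re(Z)/|Z| = 10.2/1759.3 = 0.005798.
Step 5 — Type: Im(Z) = 1759 ⇒ lagging (phase φ = 89.7°).

PF = 0.005798 (lagging, φ = 89.7°)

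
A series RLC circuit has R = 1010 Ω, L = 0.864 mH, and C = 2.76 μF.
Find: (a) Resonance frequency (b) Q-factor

Step 1 — Resonance condition Im(Z)=0 gives ω₀ = 1/√(LC).
Step 2 — ω₀ = 1/√(0.000864·2.76e-06) = 2.048e+04 rad/s.
Step 3 — f₀ = ω₀/(2π) = 3259 Hz.
Step 4 — Series Q: Q = ω₀L/R = 2.048e+04·0.000864/1010 = 0.01752.

(a) f₀ = 3259 Hz  (b) Q = 0.01752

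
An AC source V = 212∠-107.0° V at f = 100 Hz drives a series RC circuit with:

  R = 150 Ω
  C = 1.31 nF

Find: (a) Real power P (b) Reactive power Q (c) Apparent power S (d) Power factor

Step 1 — Angular frequency: ω = 2π·f = 2π·100 = 628.3 rad/s.
Step 2 — Component impedances:
  R: Z = R = 150 Ω
  C: Z = 1/(jωC) = -j/(ω·C) = 0 - j1.215e+06 Ω
Step 3 — Series combination: Z_total = R + C = 150 - j1.215e+06 Ω = 1.215e+06∠-90.0° Ω.
Step 4 — Source phasor: V = 212∠-107.0° V = -61.98 - j202.7 V.
Step 5 — Current: I = V / Z = 0.0001669 - j5.104e-05 A = 0.0001745∠-17.0° A.
Step 6 — Complex power: S = V·I* = 4.567e-06 - j0.03699 VA.
Step 7 — Real power: P = Re(S) = 4.567e-06 W.
Step 8 — Reactive power: Q = Im(S) = -0.03699 VAR.
Step 9 — Apparent power: |S| = 0.03699 VA.
Step 10 — Power factor: PF = P/|S| = 0.0001235 (leading).

(a) P = 4.567e-06 W  (b) Q = -0.03699 VAR  (c) S = 0.03699 VA  (d) PF = 0.0001235 (leading)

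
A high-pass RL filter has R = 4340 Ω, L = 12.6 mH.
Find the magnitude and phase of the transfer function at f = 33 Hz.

Step 1 — Angular frequency: ω = 2π·33 = 207.3 rad/s.
Step 2 — Transfer function: H(jω) = jωL/(R + jωL).
Step 3 — Numerator jωL = j·2.613; denominator R + jωL = 4340 + j2.613.
Step 4 — H = 3.624e-07 + j0.000602.
Step 5 — Magnitude: |H| = 0.000602 (-64.4 dB); phase: φ = 90.0°.

|H| = 0.000602 (-64.4 dB), φ = 90.0°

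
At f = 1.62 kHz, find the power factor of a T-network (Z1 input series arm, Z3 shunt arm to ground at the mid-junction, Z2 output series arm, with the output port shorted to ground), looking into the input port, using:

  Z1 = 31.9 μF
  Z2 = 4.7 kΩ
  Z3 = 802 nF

Step 1 — Angular frequency: ω = 2π·f = 2π·1620 = 1.018e+04 rad/s.
Step 2 — Component impedances:
  Z1: Z = 1/(jωC) = -j/(ω·C) = 0 - j3.08 Ω
  Z2: Z = R = 4700 Ω
  Z3: Z = 1/(jωC) = -j/(ω·C) = 0 - j122.5 Ω
Step 3 — With the output port shorted to ground, the output series arm Z2 runs from the junction to ground; the shunt arm Z3 also runs from the junction to ground. They appear in parallel: Z3 || Z2 = 3.191 - j122.4 Ω.
Step 4 — Series with input arm Z1: Z_in = Z1 + (Z3 || Z2) = 3.191 - j125.5 Ω = 125.5∠-88.5° Ω.
Step 5 — Power factor: PF = cos(φ) = Re(Z)/|Z| = 3.1906/125.54 = 0.02542.
Step 6 — Type: Im(Z) = -125.5 ⇒ leading (phase φ = -88.5°).

PF = 0.02542 (leading, φ = -88.5°)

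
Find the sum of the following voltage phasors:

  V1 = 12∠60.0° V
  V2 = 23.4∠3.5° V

Step 1 — Convert each phasor to rectangular form:
  V1 = 12·(cos(60.0°) + j·sin(60.0°)) = 6 + j10.39 V
  V2 = 23.4·(cos(3.5°) + j·sin(3.5°)) = 23.36 + j1.429 V
Step 2 — Sum components: V_total = 29.36 + j11.82 V.
Step 3 — Convert to polar: |V_total| = 31.65 V, ∠V_total = 21.9°.

V_total = 31.65∠21.9° V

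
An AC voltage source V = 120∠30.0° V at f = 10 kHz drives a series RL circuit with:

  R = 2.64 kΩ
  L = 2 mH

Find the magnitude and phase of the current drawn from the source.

Step 1 — Angular frequency: ω = 2π·f = 2π·1e+04 = 6.283e+04 rad/s.
Step 2 — Component impedances:
  R: Z = R = 2640 Ω
  L: Z = jωL = j·6.283e+04·0.002 = 0 + j125.7 Ω
Step 3 — Series combination: Z_total = R + L = 2640 + j125.7 Ω = 2643∠2.7° Ω.
Step 4 — Source phasor: V = 120∠30.0° V = 103.9 + j60 V.
Step 5 — Ohm's law: I = V / Z_total = (103.9 + j60) / (2640 + j125.7) = 0.04036 + j0.02081 A.
Step 6 — Convert to polar: |I| = 0.0454 A, ∠I = 27.3°.

I = 0.0454∠27.3° A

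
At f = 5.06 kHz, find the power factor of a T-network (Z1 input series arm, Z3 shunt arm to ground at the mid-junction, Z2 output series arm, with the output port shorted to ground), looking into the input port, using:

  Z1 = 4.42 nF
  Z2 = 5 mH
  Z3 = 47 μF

Step 1 — Angular frequency: ω = 2π·f = 2π·5060 = 3.179e+04 rad/s.
Step 2 — Component impedances:
  Z1: Z = 1/(jωC) = -j/(ω·C) = 0 - j7116 Ω
  Z2: Z = jωL = j·3.179e+04·0.005 = 0 + j159 Ω
  Z3: Z = 1/(jωC) = -j/(ω·C) = 0 - j0.6692 Ω
Step 3 — With the output port shorted to ground, the output series arm Z2 runs from the junction to ground; the shunt arm Z3 also runs from the junction to ground. They appear in parallel: Z3 || Z2 = 0 - j0.6721 Ω.
Step 4 — Series with input arm Z1: Z_in = Z1 + (Z3 || Z2) = 0 - j7117 Ω = 7117∠-90.0° Ω.
Step 5 — Power factor: PF = cos(φ) = Re(Z)/|Z| = 0/7117 = 0.
Step 6 — Type: Im(Z) = -7117 ⇒ leading (phase φ = -90.0°).

PF = 0 (leading, φ = -90.0°)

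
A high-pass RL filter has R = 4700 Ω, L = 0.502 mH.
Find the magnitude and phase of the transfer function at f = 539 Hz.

Step 1 — Angular frequency: ω = 2π·539 = 3387 rad/s.
Step 2 — Transfer function: H(jω) = jωL/(R + jωL).
Step 3 — Numerator jωL = j·1.7; denominator R + jωL = 4700 + j1.7.
Step 4 — H = 1.308e-07 + j0.0003617.
Step 5 — Magnitude: |H| = 0.0003617 (-68.8 dB); phase: φ = 90.0°.

|H| = 0.0003617 (-68.8 dB), φ = 90.0°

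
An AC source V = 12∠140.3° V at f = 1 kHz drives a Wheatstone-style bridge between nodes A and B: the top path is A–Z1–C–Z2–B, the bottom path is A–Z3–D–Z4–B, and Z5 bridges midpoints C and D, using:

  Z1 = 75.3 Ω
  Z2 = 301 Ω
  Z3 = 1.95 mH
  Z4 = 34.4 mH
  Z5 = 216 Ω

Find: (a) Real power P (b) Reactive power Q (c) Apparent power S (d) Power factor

Step 1 — Angular frequency: ω = 2π·f = 2π·1000 = 6283 rad/s.
Step 2 — Component impedances:
  Z1: Z = R = 75.3 Ω
  Z2: Z = R = 301 Ω
  Z3: Z = jωL = j·6283·0.00195 = 0 + j12.25 Ω
  Z4: Z = jωL = j·6283·0.0344 = 0 + j216.1 Ω
  Z5: Z = R = 216 Ω
Step 3 — Bridge requires nodal analysis (the Z5 bridge couples midpoints C and D, so the two paths cannot be reduced to a simple series/parallel combination). Setting node B to ground and injecting 1 A at node A, the 3-node admittance system at A, C, D solves to V_A = Z_AB = 102.5 + j164.2 Ω = 193.6∠58.0° Ω.
Step 4 — Source phasor: V = 12∠140.3° V = -9.233 + j7.665 V.
Step 5 — Current: I = V / Z = 0.008335 + j0.06142 A = 0.06198∠82.3° A.
Step 6 — Complex power: S = V·I* = 0.3938 + j0.631 VA.
Step 7 — Real power: P = Re(S) = 0.3938 W.
Step 8 — Reactive power: Q = Im(S) = 0.631 VAR.
Step 9 — Apparent power: |S| = 0.7438 VA.
Step 10 — Power factor: PF = P/|S| = 0.5295 (lagging).

(a) P = 0.3938 W  (b) Q = 0.631 VAR  (c) S = 0.7438 VA  (d) PF = 0.5295 (lagging)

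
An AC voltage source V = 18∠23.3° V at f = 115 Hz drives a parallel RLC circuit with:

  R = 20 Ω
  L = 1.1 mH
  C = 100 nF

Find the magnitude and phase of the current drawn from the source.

Step 1 — Angular frequency: ω = 2π·f = 2π·115 = 722.6 rad/s.
Step 2 — Component impedances:
  R: Z = R = 20 Ω
  L: Z = jωL = j·722.6·0.0011 = 0 + j0.7948 Ω
  C: Z = 1/(jωC) = -j/(ω·C) = 0 - j1.384e+04 Ω
Step 3 — Parallel combination: 1/Z_total = 1/R + 1/L + 1/C; Z_total = 0.03154 + j0.7936 Ω = 0.7942∠87.7° Ω.
Step 4 — Source phasor: V = 18∠23.3° V = 16.53 + j7.12 V.
Step 5 — Ohm's law: I = V / Z_total = (16.53 + j7.12) / (0.03154 + j0.7936) = 9.784 - j20.44 A.
Step 6 — Convert to polar: |I| = 22.66 A, ∠I = -64.4°.

I = 22.66∠-64.4° A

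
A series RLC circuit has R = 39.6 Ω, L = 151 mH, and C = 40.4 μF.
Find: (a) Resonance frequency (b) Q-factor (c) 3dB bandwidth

Step 1 — Resonance: ω₀ = 1/√(LC) = 1/√(0.151·4.04e-05) = 404.9 rad/s.
Step 2 — f₀ = ω₀/(2π) = 64.44 Hz.
Step 3 — Series Q: Q = ω₀L/R = 404.9·0.151/39.6 = 1.544.
Step 4 — Bandwidth: Δω = ω₀/Q = 262.3 rad/s; BW = Δω/(2π) = 41.74 Hz.

(a) f₀ = 64.44 Hz  (b) Q = 1.544  (c) BW = 41.74 Hz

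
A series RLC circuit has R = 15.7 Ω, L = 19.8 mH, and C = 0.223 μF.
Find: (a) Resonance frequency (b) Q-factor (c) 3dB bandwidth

Step 1 — Resonance condition Im(Z)=0 gives ω₀ = 1/√(LC).
Step 2 — ω₀ = 1/√(0.0198·2.23e-07) = 1.505e+04 rad/s.
Step 3 — f₀ = ω₀/(2π) = 2395 Hz.
Step 4 — Series Q: Q = ω₀L/R = 1.505e+04·0.0198/15.7 = 18.98.
Step 5 — 3dB bandwidth: Δω = ω₀/Q = 792.9 rad/s; BW = Δω/(2π) = 126.2 Hz.

(a) f₀ = 2395 Hz  (b) Q = 18.98  (c) BW = 126.2 Hz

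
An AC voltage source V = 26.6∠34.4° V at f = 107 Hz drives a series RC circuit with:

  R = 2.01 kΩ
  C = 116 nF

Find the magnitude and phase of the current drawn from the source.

Step 1 — Angular frequency: ω = 2π·f = 2π·107 = 672.3 rad/s.
Step 2 — Component impedances:
  R: Z = R = 2010 Ω
  C: Z = 1/(jωC) = -j/(ω·C) = 0 - j1.282e+04 Ω
Step 3 — Series combination: Z_total = R + C = 2010 - j1.282e+04 Ω = 1.298e+04∠-81.1° Ω.
Step 4 — Source phasor: V = 26.6∠34.4° V = 21.95 + j15.03 V.
Step 5 — Ohm's law: I = V / Z_total = (21.95 + j15.03) / (2010 - j1.282e+04) = -0.000882 + j0.00185 A.
Step 6 — Convert to polar: |I| = 0.002049 A, ∠I = 115.5°.

I = 0.002049∠115.5° A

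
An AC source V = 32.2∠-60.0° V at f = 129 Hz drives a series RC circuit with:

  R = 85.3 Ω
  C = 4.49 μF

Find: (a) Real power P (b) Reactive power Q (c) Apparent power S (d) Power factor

Step 1 — Angular frequency: ω = 2π·f = 2π·129 = 810.5 rad/s.
Step 2 — Component impedances:
  R: Z = R = 85.3 Ω
  C: Z = 1/(jωC) = -j/(ω·C) = 0 - j274.8 Ω
Step 3 — Series combination: Z_total = R + C = 85.3 - j274.8 Ω = 287.7∠-72.8° Ω.
Step 4 — Source phasor: V = 32.2∠-60.0° V = 16.1 - j27.89 V.
Step 5 — Current: I = V / Z = 0.1092 + j0.02471 A = 0.1119∠12.8° A.
Step 6 — Complex power: S = V·I* = 1.068 - j3.442 VA.
Step 7 — Real power: P = Re(S) = 1.068 W.
Step 8 — Reactive power: Q = Im(S) = -3.442 VAR.
Step 9 — Apparent power: |S| = 3.604 VA.
Step 10 — Power factor: PF = P/|S| = 0.2965 (leading).

(a) P = 1.068 W  (b) Q = -3.442 VAR  (c) S = 3.604 VA  (d) PF = 0.2965 (leading)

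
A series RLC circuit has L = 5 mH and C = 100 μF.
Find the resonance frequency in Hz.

Step 1 — Resonance condition Im(Z)=0 gives ω₀ = 1/√(LC).
Step 2 — ω₀ = 1/√(0.005·0.0001) = 1414 rad/s.
Step 3 — f₀ = ω₀/(2π) = 225.1 Hz.

f₀ = 225.1 Hz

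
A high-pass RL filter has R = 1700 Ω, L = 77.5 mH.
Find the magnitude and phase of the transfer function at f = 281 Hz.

Step 1 — Angular frequency: ω = 2π·281 = 1766 rad/s.
Step 2 — Transfer function: H(jω) = jωL/(R + jωL).
Step 3 — Numerator jωL = j·136.8; denominator R + jωL = 1700 + j136.8.
Step 4 — H = 0.006437 + j0.07997.
Step 5 — Magnitude: |H| = 0.08023 (-21.9 dB); phase: φ = 85.4°.

|H| = 0.08023 (-21.9 dB), φ = 85.4°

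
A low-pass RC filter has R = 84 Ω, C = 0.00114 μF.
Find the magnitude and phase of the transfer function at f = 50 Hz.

Step 1 — Angular frequency: ω = 2π·50 = 314.2 rad/s.
Step 2 — Transfer function: H(jω) = 1/(1 + jωRC).
Step 3 — Denominator: 1 + jωRC = 1 + j·314.2·84·1.14e-09 = 1 + j3.008e-05.
Step 4 — H = 1 - j3.008e-05.
Step 5 — Magnitude: |H| = 1 (-0.0 dB); phase: φ = -0.0°.

|H| = 1 (-0.0 dB), φ = -0.0°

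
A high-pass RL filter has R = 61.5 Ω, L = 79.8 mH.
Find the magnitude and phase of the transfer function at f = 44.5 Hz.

Step 1 — Angular frequency: ω = 2π·44.5 = 279.6 rad/s.
Step 2 — Transfer function: H(jω) = jωL/(R + jωL).
Step 3 — Numerator jωL = j·22.31; denominator R + jωL = 61.5 + j22.31.
Step 4 — H = 0.1163 + j0.3206.
Step 5 — Magnitude: |H| = 0.341 (-9.3 dB); phase: φ = 70.1°.

|H| = 0.341 (-9.3 dB), φ = 70.1°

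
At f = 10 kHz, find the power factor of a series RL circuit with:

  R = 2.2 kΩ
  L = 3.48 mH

Step 1 — Angular frequency: ω = 2π·f = 2π·1e+04 = 6.283e+04 rad/s.
Step 2 — Component impedances:
  R: Z = R = 2200 Ω
  L: Z = jωL = j·6.283e+04·0.00348 = 0 + j218.7 Ω
Step 3 — Series combination: Z_total = R + L = 2200 + j218.7 Ω = 2211∠5.7° Ω.
Step 4 — Power factor: PF = cos(φ) = Re(Z)/|Z| = 2200/2210.8 = 0.9951.
Step 5 — Type: Im(Z) = 218.7 ⇒ lagging (phase φ = 5.7°).

PF = 0.9951 (lagging, φ = 5.7°)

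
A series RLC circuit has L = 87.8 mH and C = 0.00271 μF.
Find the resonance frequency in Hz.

Step 1 — Resonance condition Im(Z)=0 gives ω₀ = 1/√(LC).
Step 2 — ω₀ = 1/√(0.0878·2.71e-09) = 6.483e+04 rad/s.
Step 3 — f₀ = ω₀/(2π) = 1.032e+04 Hz.

f₀ = 1.032e+04 Hz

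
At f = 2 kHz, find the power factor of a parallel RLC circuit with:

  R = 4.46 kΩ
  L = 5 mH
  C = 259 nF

Step 1 — Angular frequency: ω = 2π·f = 2π·2000 = 1.257e+04 rad/s.
Step 2 — Component impedances:
  R: Z = R = 4460 Ω
  L: Z = jωL = j·1.257e+04·0.005 = 0 + j62.83 Ω
  C: Z = 1/(jωC) = -j/(ω·C) = 0 - j307.2 Ω
Step 3 — Parallel combination: 1/Z_total = 1/R + 1/L + 1/C; Z_total = 1.398 + j78.96 Ω = 78.97∠89.0° Ω.
Step 4 — Power factor: PF = cos(φ) = Re(Z)/|Z| = 1.3983/78.972 = 0.01771.
Step 5 — Type: Im(Z) = 78.96 ⇒ lagging (phase φ = 89.0°).

PF = 0.01771 (lagging, φ = 89.0°)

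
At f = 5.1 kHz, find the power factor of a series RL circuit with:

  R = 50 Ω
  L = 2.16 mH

Step 1 — Angular frequency: ω = 2π·f = 2π·5100 = 3.204e+04 rad/s.
Step 2 — Component impedances:
  R: Z = R = 50 Ω
  L: Z = jωL = j·3.204e+04·0.00216 = 0 + j69.22 Ω
Step 3 — Series combination: Z_total = R + L = 50 + j69.22 Ω = 85.39∠54.2° Ω.
Step 4 — Power factor: PF = cos(φ) = Re(Z)/|Z| = 50/85.386 = 0.5856.
Step 5 — Type: Im(Z) = 69.22 ⇒ lagging (phase φ = 54.2°).

PF = 0.5856 (lagging, φ = 54.2°)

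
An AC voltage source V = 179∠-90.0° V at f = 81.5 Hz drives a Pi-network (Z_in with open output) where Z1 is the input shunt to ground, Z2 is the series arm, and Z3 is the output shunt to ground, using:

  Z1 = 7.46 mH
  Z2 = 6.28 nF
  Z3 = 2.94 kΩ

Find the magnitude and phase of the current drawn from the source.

Step 1 — Angular frequency: ω = 2π·f = 2π·81.5 = 512.1 rad/s.
Step 2 — Component impedances:
  Z1: Z = jωL = j·512.1·0.00746 = 0 + j3.82 Ω
  Z2: Z = 1/(jωC) = -j/(ω·C) = 0 - j3.11e+05 Ω
  Z3: Z = R = 2940 Ω
Step 3 — With open output, the series arm Z2 and the output shunt Z3 appear in series to ground: Z2 + Z3 = 2940 - j3.11e+05 Ω.
Step 4 — Parallel with input shunt Z1: Z_in = Z1 || (Z2 + Z3) = 4.437e-07 + j3.82 Ω = 3.82∠90.0° Ω.
Step 5 — Source phasor: V = 179∠-90.0° V = 0 - j179 V.
Step 6 — Ohm's law: I = V / Z_total = (0 - j179) / (4.437e-07 + j3.82) = -46.86 - j5.442e-06 A.
Step 7 — Convert to polar: |I| = 46.86 A, ∠I = -180.0°.

I = 46.86∠-180.0° A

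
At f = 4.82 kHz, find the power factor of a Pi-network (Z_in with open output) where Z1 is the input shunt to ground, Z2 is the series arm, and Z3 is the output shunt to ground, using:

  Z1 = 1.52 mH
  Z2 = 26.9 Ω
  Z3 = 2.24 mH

Step 1 — Angular frequency: ω = 2π·f = 2π·4820 = 3.028e+04 rad/s.
Step 2 — Component impedances:
  Z1: Z = jωL = j·3.028e+04·0.00152 = 0 + j46.03 Ω
  Z2: Z = R = 26.9 Ω
  Z3: Z = jωL = j·3.028e+04·0.00224 = 0 + j67.84 Ω
Step 3 — With open output, the series arm Z2 and the output shunt Z3 appear in series to ground: Z2 + Z3 = 26.9 + j67.84 Ω.
Step 4 — Parallel with input shunt Z1: Z_in = Z1 || (Z2 + Z3) = 4.164 + j28.41 Ω = 28.71∠81.7° Ω.
Step 5 — Power factor: PF = cos(φ) = Re(Z)/|Z| = 4.164/28.71 = 0.145.
Step 6 — Type: Im(Z) = 28.41 ⇒ lagging (phase φ = 81.7°).

PF = 0.145 (lagging, φ = 81.7°)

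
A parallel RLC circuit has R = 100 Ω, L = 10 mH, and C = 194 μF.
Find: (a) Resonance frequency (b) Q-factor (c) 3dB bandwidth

Step 1 — Resonance: ω₀ = 1/√(LC) = 1/√(0.01·0.000194) = 718 rad/s.
Step 2 — f₀ = ω₀/(2π) = 114.3 Hz.
Step 3 — Parallel Q: Q = R/(ω₀L) = 100/(718·0.01) = 13.93.
Step 4 — Bandwidth: Δω = ω₀/Q = 51.55 rad/s; BW = Δω/(2π) = 8.204 Hz.

(a) f₀ = 114.3 Hz  (b) Q = 13.93  (c) BW = 8.204 Hz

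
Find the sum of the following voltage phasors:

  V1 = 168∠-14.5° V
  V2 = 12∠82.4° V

Step 1 — Convert each phasor to rectangular form:
  V1 = 168·(cos(-14.5°) + j·sin(-14.5°)) = 162.6 - j42.06 V
  V2 = 12·(cos(82.4°) + j·sin(82.4°)) = 1.587 + j11.89 V
Step 2 — Sum components: V_total = 164.2 - j30.17 V.
Step 3 — Convert to polar: |V_total| = 167 V, ∠V_total = -10.4°.

V_total = 167∠-10.4° V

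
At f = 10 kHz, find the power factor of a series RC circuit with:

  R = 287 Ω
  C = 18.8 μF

Step 1 — Angular frequency: ω = 2π·f = 2π·1e+04 = 6.283e+04 rad/s.
Step 2 — Component impedances:
  R: Z = R = 287 Ω
  C: Z = 1/(jωC) = -j/(ω·C) = 0 - j0.8466 Ω
Step 3 — Series combination: Z_total = R + C = 287 - j0.8466 Ω = 287∠-0.2° Ω.
Step 4 — Power factor: PF = cos(φ) = Re(Z)/|Z| = 287/287 = 1.
Step 5 — Type: Im(Z) = -0.8466 ⇒ leading (phase φ = -0.2°).

PF = 1 (leading, φ = -0.2°)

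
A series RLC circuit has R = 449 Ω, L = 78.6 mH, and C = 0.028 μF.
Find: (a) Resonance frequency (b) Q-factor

Step 1 — Resonance condition Im(Z)=0 gives ω₀ = 1/√(LC).
Step 2 — ω₀ = 1/√(0.0786·2.8e-08) = 2.132e+04 rad/s.
Step 3 — f₀ = ω₀/(2π) = 3393 Hz.
Step 4 — Series Q: Q = ω₀L/R = 2.132e+04·0.0786/449 = 3.732.

(a) f₀ = 3393 Hz  (b) Q = 3.732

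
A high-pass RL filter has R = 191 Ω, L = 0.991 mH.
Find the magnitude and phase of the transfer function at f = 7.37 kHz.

Step 1 — Angular frequency: ω = 2π·7370 = 4.631e+04 rad/s.
Step 2 — Transfer function: H(jω) = jωL/(R + jωL).
Step 3 — Numerator jωL = j·45.89; denominator R + jωL = 191 + j45.89.
Step 4 — H = 0.05458 + j0.2272.
Step 5 — Magnitude: |H| = 0.2336 (-12.6 dB); phase: φ = 76.5°.

|H| = 0.2336 (-12.6 dB), φ = 76.5°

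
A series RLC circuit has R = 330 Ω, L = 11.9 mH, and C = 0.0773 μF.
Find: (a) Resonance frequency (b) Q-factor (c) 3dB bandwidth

Step 1 — Resonance: ω₀ = 1/√(LC) = 1/√(0.0119·7.73e-08) = 3.297e+04 rad/s.
Step 2 — f₀ = ω₀/(2π) = 5248 Hz.
Step 3 — Series Q: Q = ω₀L/R = 3.297e+04·0.0119/330 = 1.189.
Step 4 — Bandwidth: Δω = ω₀/Q = 2.773e+04 rad/s; BW = Δω/(2π) = 4414 Hz.

(a) f₀ = 5248 Hz  (b) Q = 1.189  (c) BW = 4414 Hz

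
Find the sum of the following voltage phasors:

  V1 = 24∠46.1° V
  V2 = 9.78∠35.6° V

Step 1 — Convert each phasor to rectangular form:
  V1 = 24·(cos(46.1°) + j·sin(46.1°)) = 16.64 + j17.29 V
  V2 = 9.78·(cos(35.6°) + j·sin(35.6°)) = 7.952 + j5.693 V
Step 2 — Sum components: V_total = 24.59 + j22.99 V.
Step 3 — Convert to polar: |V_total| = 33.66 V, ∠V_total = 43.1°.

V_total = 33.66∠43.1° V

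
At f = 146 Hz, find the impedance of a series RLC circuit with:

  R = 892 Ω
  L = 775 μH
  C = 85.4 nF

Step 1 — Angular frequency: ω = 2π·f = 2π·146 = 917.3 rad/s.
Step 2 — Component impedances:
  R: Z = R = 892 Ω
  L: Z = jωL = j·917.3·0.000775 = 0 + j0.7109 Ω
  C: Z = 1/(jωC) = -j/(ω·C) = 0 - j1.276e+04 Ω
Step 3 — Series combination: Z_total = R + L + C = 892 - j1.276e+04 Ω = 1.28e+04∠-86.0° Ω.

Z = 892 - j1.276e+04 Ω = 1.28e+04∠-86.0° Ω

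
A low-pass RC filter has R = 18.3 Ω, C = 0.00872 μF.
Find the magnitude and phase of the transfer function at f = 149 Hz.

Step 1 — Angular frequency: ω = 2π·149 = 936.2 rad/s.
Step 2 — Transfer function: H(jω) = 1/(1 + jωRC).
Step 3 — Denominator: 1 + jωRC = 1 + j·936.2·18.3·8.72e-09 = 1 + j0.0001494.
Step 4 — H = 1 - j0.0001494.
Step 5 — Magnitude: |H| = 1 (-0.0 dB); phase: φ = -0.0°.

|H| = 1 (-0.0 dB), φ = -0.0°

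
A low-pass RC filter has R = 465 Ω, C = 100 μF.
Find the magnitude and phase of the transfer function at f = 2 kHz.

Step 1 — Angular frequency: ω = 2π·2000 = 1.257e+04 rad/s.
Step 2 — Transfer function: H(jω) = 1/(1 + jωRC).
Step 3 — Denominator: 1 + jωRC = 1 + j·1.257e+04·465·0.0001 = 1 + j584.3.
Step 4 — H = 2.929e-06 - j0.001711.
Step 5 — Magnitude: |H| = 0.001711 (-55.3 dB); phase: φ = -89.9°.

|H| = 0.001711 (-55.3 dB), φ = -89.9°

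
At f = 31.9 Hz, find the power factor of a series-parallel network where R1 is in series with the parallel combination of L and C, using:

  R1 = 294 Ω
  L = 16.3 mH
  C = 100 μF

Step 1 — Angular frequency: ω = 2π·f = 2π·31.9 = 200.4 rad/s.
Step 2 — Component impedances:
  R1: Z = R = 294 Ω
  L: Z = jωL = j·200.4·0.0163 = 0 + j3.267 Ω
  C: Z = 1/(jωC) = -j/(ω·C) = 0 - j49.89 Ω
Step 3 — Parallel branch: L || C = 1/(1/L + 1/C) = 0 + j3.496 Ω.
Step 4 — Series with R1: Z_total = R1 + (L || C) = 294 + j3.496 Ω = 294∠0.7° Ω.
Step 5 — Power factor: PF = cos(φ) = Re(Z)/|Z| = 294/294.02 = 0.9999.
Step 6 — Type: Im(Z) = 3.496 ⇒ lagging (phase φ = 0.7°).

PF = 0.9999 (lagging, φ = 0.7°)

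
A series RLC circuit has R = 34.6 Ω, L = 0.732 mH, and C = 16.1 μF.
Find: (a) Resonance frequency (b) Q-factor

Step 1 — Resonance condition Im(Z)=0 gives ω₀ = 1/√(LC).
Step 2 — ω₀ = 1/√(0.000732·1.61e-05) = 9212 rad/s.
Step 3 — f₀ = ω₀/(2π) = 1466 Hz.
Step 4 — Series Q: Q = ω₀L/R = 9212·0.000732/34.6 = 0.1949.

(a) f₀ = 1466 Hz  (b) Q = 0.1949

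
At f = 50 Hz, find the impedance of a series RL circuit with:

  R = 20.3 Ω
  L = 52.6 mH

Step 1 — Angular frequency: ω = 2π·f = 2π·50 = 314.2 rad/s.
Step 2 — Component impedances:
  R: Z = R = 20.3 Ω
  L: Z = jωL = j·314.2·0.0526 = 0 + j16.52 Ω
Step 3 — Series combination: Z_total = R + L = 20.3 + j16.52 Ω = 26.18∠39.1° Ω.

Z = 20.3 + j16.52 Ω = 26.18∠39.1° Ω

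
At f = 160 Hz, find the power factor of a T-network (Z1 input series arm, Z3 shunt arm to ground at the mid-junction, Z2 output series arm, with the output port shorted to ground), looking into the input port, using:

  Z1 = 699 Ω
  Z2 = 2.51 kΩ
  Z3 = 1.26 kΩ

Step 1 — Angular frequency: ω = 2π·f = 2π·160 = 1005 rad/s.
Step 2 — Component impedances:
  Z1: Z = R = 699 Ω
  Z2: Z = R = 2510 Ω
  Z3: Z = R = 1260 Ω
Step 3 — With the output port shorted to ground, the output series arm Z2 runs from the junction to ground; the shunt arm Z3 also runs from the junction to ground. They appear in parallel: Z3 || Z2 = 838.9 Ω.
Step 4 — Series with input arm Z1: Z_in = Z1 + (Z3 || Z2) = 1538 Ω = 1538∠0.0° Ω.
Step 5 — Power factor: PF = cos(φ) = Re(Z)/|Z| = 1538/1538 = 1.
Step 6 — Type: Im(Z) = 0 ⇒ unity (phase φ = 0.0°).

PF = 1 (unity, φ = 0.0°)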